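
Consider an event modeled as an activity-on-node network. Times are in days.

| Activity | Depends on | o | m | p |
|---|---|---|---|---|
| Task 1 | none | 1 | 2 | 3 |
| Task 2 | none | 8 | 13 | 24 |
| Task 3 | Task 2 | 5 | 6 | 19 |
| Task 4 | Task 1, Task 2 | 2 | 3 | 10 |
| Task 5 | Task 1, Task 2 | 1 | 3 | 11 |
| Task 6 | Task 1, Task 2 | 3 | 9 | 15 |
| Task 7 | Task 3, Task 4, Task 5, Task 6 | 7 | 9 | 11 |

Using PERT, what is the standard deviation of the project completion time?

3.40 days

te_Task 1 = (1 + 4·2 + 3)/6 = 12/6 = 2; σ²_Task 1 = ((3−1)/6)² = 0.111
te_Task 2 = (8 + 4·13 + 24)/6 = 84/6 = 14; σ²_Task 2 = ((24−8)/6)² = 7.111
te_Task 3 = (5 + 4·6 + 19)/6 = 48/6 = 8; σ²_Task 3 = ((19−5)/6)² = 5.444
te_Task 4 = (2 + 4·3 + 10)/6 = 24/6 = 4; σ²_Task 4 = ((10−2)/6)² = 1.778
te_Task 5 = (1 + 4·3 + 11)/6 = 24/6 = 4; σ²_Task 5 = ((11−1)/6)² = 2.778
te_Task 6 = (3 + 4·9 + 15)/6 = 54/6 = 9; σ²_Task 6 = ((15−3)/6)² = 4.000
te_Task 7 = (7 + 4·9 + 11)/6 = 54/6 = 9; σ²_Task 7 = ((11−7)/6)² = 0.444

Forward pass:
ES_Task 1 = 0; EF_Task 1 = 2
ES_Task 2 = 0; EF_Task 2 = 14
ES_Task 3 = 14; EF_Task 3 = 14+8 = 22
ES_Task 4 = max(EF_Task 1=2, EF_Task 2=14) = 14; EF_Task 4 = 14+4 = 18
ES_Task 5 = max(EF_Task 1=2, EF_Task 2=14) = 14; EF_Task 5 = 14+4 = 18
ES_Task 6 = max(EF_Task 1=2, EF_Task 2=14) = 14; EF_Task 6 = 14+9 = 23
ES_Task 7 = max(EF_Task 3=22, EF_Task 4=18, EF_Task 5=18, EF_Task 6=23) = 23; EF_Task 7 = 23+9 = 32
Expected project duration μ = 32 days. Critical path: Task 2 → Task 6 → Task 7.

Variance along critical path = 7.111 + 4.000 + 0.444 = 11.556
σ = √11.556 = 3.399 days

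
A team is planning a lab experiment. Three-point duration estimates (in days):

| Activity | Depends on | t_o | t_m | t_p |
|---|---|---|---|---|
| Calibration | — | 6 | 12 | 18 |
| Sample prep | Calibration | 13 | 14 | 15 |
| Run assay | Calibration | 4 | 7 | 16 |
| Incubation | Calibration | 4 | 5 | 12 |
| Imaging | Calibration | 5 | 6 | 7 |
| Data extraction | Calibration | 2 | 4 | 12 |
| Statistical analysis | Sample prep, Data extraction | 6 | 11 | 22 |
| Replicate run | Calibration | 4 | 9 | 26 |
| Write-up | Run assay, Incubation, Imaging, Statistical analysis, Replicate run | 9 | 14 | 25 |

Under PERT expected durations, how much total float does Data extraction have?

te_Calibration = (6 + 4·12 + 18)/6 = 72/6 = 12
te_Sample prep = (13 + 4·14 + 15)/6 = 84/6 = 14
te_Run assay = (4 + 4·7 + 16)/6 = 48/6 = 8
te_Incubation = (4 + 4·5 + 12)/6 = 36/6 = 6
te_Imaging = (5 + 4·6 + 7)/6 = 36/6 = 6
te_Data extraction = (2 + 4·4 + 12)/6 = 30/6 = 5
te_Statistical analysis = (6 + 4·11 + 22)/6 = 72/6 = 12
te_Replicate run = (4 + 4·9 + 26)/6 = 66/6 = 11
te_Write-up = (9 + 4·14 + 25)/6 = 90/6 = 15

Forward pass:
ES_Calibration = 0; EF_Calibration = 12
ES_Sample prep = 12; EF_Sample prep = 12+14 = 26
ES_Run assay = 12; EF_Run assay = 12+8 = 20
ES_Incubation = 12; EF_Incubation = 12+6 = 18
ES_Imaging = 12; EF_Imaging = 12+6 = 18
ES_Data extraction = 12; EF_Data extraction = 12+5 = 17
ES_Statistical analysis = max(EF_Sample prep=26, EF_Data extraction=17) = 26; EF_Statistical analysis = 26+12 = 38
ES_Replicate run = 12; EF_Replicate run = 12+11 = 23
ES_Write-up = max(EF_Run assay=20, EF_Incubation=18, EF_Imaging=18, EF_Statistical analysis=38, EF_Replicate run=23) = 38; EF_Write-up = 38+15 = 53
Expected project duration μ = 53 days. Critical path: Calibration → Sample prep → Statistical analysis → Write-up.

Backward pass:
LF_Write-up = 53; LS_Write-up = 53−15 = 38
LF_Replicate run = LS_Write-up = 38; LS_Replicate run = 38−11 = 27
LF_Statistical analysis = LS_Write-up = 38; LS_Statistical analysis = 38−12 = 26
LF_Data extraction = LS_Statistical analysis = 26; LS_Data extraction = 26−5 = 21
LF_Imaging = LS_Write-up = 38; LS_Imaging = 38−6 = 32
LF_Incubation = LS_Write-up = 38; LS_Incubation = 38−6 = 32
LF_Run assay = LS_Write-up = 38; LS_Run assay = 38−8 = 30
LF_Sample prep = LS_Statistical analysis = 26; LS_Sample prep = 26−14 = 12
LF_Calibration = min(LS_Sample prep=12, LS_Run assay=30, LS_Incubation=32, LS_Imaging=32, LS_Data extraction=21, LS_Replicate run=27) = 12; LS_Calibration = 12−12 = 0
Slack_Data extraction = LS_Data extraction − ES_Data extraction = 21 − 12 = 9

9 days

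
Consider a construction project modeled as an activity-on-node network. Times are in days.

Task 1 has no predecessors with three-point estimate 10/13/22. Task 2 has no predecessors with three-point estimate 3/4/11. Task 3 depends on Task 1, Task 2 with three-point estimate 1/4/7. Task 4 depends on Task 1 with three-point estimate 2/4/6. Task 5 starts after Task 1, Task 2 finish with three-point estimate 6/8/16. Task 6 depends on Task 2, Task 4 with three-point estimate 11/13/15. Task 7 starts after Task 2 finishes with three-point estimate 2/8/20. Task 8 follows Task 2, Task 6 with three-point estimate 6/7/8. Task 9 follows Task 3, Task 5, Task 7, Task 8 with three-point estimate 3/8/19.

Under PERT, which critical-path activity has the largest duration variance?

Task 9

te_Task 1 = (10 + 4·13 + 22)/6 = 84/6 = 14; σ²_Task 1 = ((22−10)/6)² = 4.000
te_Task 2 = (3 + 4·4 + 11)/6 = 30/6 = 5; σ²_Task 2 = ((11−3)/6)² = 1.778
te_Task 3 = (1 + 4·4 + 7)/6 = 24/6 = 4; σ²_Task 3 = ((7−1)/6)² = 1.000
te_Task 4 = (2 + 4·4 + 6)/6 = 24/6 = 4; σ²_Task 4 = ((6−2)/6)² = 0.444
te_Task 5 = (6 + 4·8 + 16)/6 = 54/6 = 9; σ²_Task 5 = ((16−6)/6)² = 2.778
te_Task 6 = (11 + 4·13 + 15)/6 = 78/6 = 13; σ²_Task 6 = ((15−11)/6)² = 0.444
te_Task 7 = (2 + 4·8 + 20)/6 = 54/6 = 9; σ²_Task 7 = ((20−2)/6)² = 9.000
te_Task 8 = (6 + 4·7 + 8)/6 = 42/6 = 7; σ²_Task 8 = ((8−6)/6)² = 0.111
te_Task 9 = (3 + 4·8 + 19)/6 = 54/6 = 9; σ²_Task 9 = ((19−3)/6)² = 7.111

Forward pass:
ES_Task 1 = 0; EF_Task 1 = 14
ES_Task 2 = 0; EF_Task 2 = 5
ES_Task 3 = max(EF_Task 1=14, EF_Task 2=5) = 14; EF_Task 3 = 14+4 = 18
ES_Task 4 = 14; EF_Task 4 = 14+4 = 18
ES_Task 5 = max(EF_Task 1=14, EF_Task 2=5) = 14; EF_Task 5 = 14+9 = 23
ES_Task 6 = max(EF_Task 2=5, EF_Task 4=18) = 18; EF_Task 6 = 18+13 = 31
ES_Task 7 = 5; EF_Task 7 = 5+9 = 14
ES_Task 8 = max(EF_Task 2=5, EF_Task 6=31) = 31; EF_Task 8 = 31+7 = 38
ES_Task 9 = max(EF_Task 3=18, EF_Task 5=23, EF_Task 7=14, EF_Task 8=38) = 38; EF_Task 9 = 38+9 = 47
Expected project duration μ = 47 days. Critical path: Task 1 → Task 4 → Task 6 → Task 8 → Task 9.

Variances on critical path: σ²_Task 1=4.000, σ²_Task 4=0.444, σ²_Task 6=0.444, σ²_Task 8=0.111, σ²_Task 9=7.111.
Largest is σ²_Task 9 = 7.111.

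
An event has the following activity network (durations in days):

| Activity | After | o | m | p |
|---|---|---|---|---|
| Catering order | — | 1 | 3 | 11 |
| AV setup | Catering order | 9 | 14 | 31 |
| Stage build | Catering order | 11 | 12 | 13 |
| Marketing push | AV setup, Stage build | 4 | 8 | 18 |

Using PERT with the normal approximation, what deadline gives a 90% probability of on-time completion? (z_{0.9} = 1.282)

35.0 days

te_Catering order = (1 + 4·3 + 11)/6 = 24/6 = 4; σ²_Catering order = ((11−1)/6)² = 2.778
te_AV setup = (9 + 4·14 + 31)/6 = 96/6 = 16; σ²_AV setup = ((31−9)/6)² = 13.444
te_Stage build = (11 + 4·12 + 13)/6 = 72/6 = 12; σ²_Stage build = ((13−11)/6)² = 0.111
te_Marketing push = (4 + 4·8 + 18)/6 = 54/6 = 9; σ²_Marketing push = ((18−4)/6)² = 5.444

Forward pass:
ES_Catering order = 0; EF_Catering order = 4
ES_AV setup = 4; EF_AV setup = 4+16 = 20
ES_Stage build = 4; EF_Stage build = 4+12 = 16
ES_Marketing push = max(EF_AV setup=20, EF_Stage build=16) = 20; EF_Marketing push = 20+9 = 29
Expected project duration μ = 29 days. Critical path: Catering order → AV setup → Marketing push.

Variance along critical path = 2.778 + 13.444 + 5.444 = 21.667; σ = 4.655 days.
D = μ + z·σ = 29 + 1.282·4.655 = 35.0 days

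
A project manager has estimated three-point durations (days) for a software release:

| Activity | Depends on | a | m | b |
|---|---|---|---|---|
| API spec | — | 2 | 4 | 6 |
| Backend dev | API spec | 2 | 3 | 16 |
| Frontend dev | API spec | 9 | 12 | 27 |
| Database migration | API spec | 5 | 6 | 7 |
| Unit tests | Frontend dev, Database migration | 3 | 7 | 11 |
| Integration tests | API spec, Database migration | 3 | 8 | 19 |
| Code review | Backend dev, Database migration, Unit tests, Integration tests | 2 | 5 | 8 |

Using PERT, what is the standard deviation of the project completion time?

te_API spec = (2 + 4·4 + 6)/6 = 24/6 = 4; σ²_API spec = ((6−2)/6)² = 0.444
te_Backend dev = (2 + 4·3 + 16)/6 = 30/6 = 5; σ²_Backend dev = ((16−2)/6)² = 5.444
te_Frontend dev = (9 + 4·12 + 27)/6 = 84/6 = 14; σ²_Frontend dev = ((27−9)/6)² = 9.000
te_Database migration = (5 + 4·6 + 7)/6 = 36/6 = 6; σ²_Database migration = ((7−5)/6)² = 0.111
te_Unit tests = (3 + 4·7 + 11)/6 = 42/6 = 7; σ²_Unit tests = ((11−3)/6)² = 1.778
te_Integration tests = (3 + 4·8 + 19)/6 = 54/6 = 9; σ²_Integration tests = ((19−3)/6)² = 7.111
te_Code review = (2 + 4·5 + 8)/6 = 30/6 = 5; σ²_Code review = ((8−2)/6)² = 1.000

Forward pass:
ES_API spec = 0; EF_API spec = 4
ES_Backend dev = 4; EF_Backend dev = 4+5 = 9
ES_Frontend dev = 4; EF_Frontend dev = 4+14 = 18
ES_Database migration = 4; EF_Database migration = 4+6 = 10
ES_Unit tests = max(EF_Frontend dev=18, EF_Database migration=10) = 18; EF_Unit tests = 18+7 = 25
ES_Integration tests = max(EF_API spec=4, EF_Database migration=10) = 10; EF_Integration tests = 10+9 = 19
ES_Code review = max(EF_Backend dev=9, EF_Database migration=10, EF_Unit tests=25, EF_Integration tests=19) = 25; EF_Code review = 25+5 = 30
Expected project duration μ = 30 days. Critical path: API spec → Frontend dev → Unit tests → Code review.

Variance along critical path = 0.444 + 9.000 + 1.778 + 1.000 = 12.222
σ = √12.222 = 3.496 days

3.50 days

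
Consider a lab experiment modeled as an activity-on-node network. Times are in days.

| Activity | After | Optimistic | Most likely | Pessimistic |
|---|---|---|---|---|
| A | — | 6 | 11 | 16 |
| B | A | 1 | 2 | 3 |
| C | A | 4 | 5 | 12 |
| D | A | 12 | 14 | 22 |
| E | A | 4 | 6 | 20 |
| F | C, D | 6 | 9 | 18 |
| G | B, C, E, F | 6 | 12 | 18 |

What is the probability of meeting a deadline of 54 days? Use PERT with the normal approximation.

te_A = (6 + 4·11 + 16)/6 = 66/6 = 11; σ²_A = ((16−6)/6)² = 2.778
te_B = (1 + 4·2 + 3)/6 = 12/6 = 2; σ²_B = ((3−1)/6)² = 0.111
te_C = (4 + 4·5 + 12)/6 = 36/6 = 6; σ²_C = ((12−4)/6)² = 1.778
te_D = (12 + 4·14 + 22)/6 = 90/6 = 15; σ²_D = ((22−12)/6)² = 2.778
te_E = (4 + 4·6 + 20)/6 = 48/6 = 8; σ²_E = ((20−4)/6)² = 7.111
te_F = (6 + 4·9 + 18)/6 = 60/6 = 10; σ²_F = ((18−6)/6)² = 4.000
te_G = (6 + 4·12 + 18)/6 = 72/6 = 12; σ²_G = ((18−6)/6)² = 4.000

Forward pass:
ES_A = 0; EF_A = 11
ES_B = 11; EF_B = 11+2 = 13
ES_C = 11; EF_C = 11+6 = 17
ES_D = 11; EF_D = 11+15 = 26
ES_E = 11; EF_E = 11+8 = 19
ES_F = max(EF_C=17, EF_D=26) = 26; EF_F = 26+10 = 36
ES_G = max(EF_B=13, EF_C=17, EF_E=19, EF_F=36) = 36; EF_G = 36+12 = 48
Expected project duration μ = 48 days. Critical path: A → D → F → G.

Variance along critical path = 2.778 + 2.778 + 4.000 + 4.000 = 13.556; σ = √13.556 = 3.682 days.
Z = (54 − 48) / 3.682 = 1.630
P(T ≤ 54) = Φ(1.630) ≈ 0.948

0.948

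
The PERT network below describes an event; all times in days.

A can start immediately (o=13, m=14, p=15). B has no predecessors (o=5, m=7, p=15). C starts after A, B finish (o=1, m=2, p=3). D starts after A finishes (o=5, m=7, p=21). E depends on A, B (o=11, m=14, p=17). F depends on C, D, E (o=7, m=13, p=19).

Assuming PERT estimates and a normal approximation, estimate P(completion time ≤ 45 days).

te_A = (13 + 4·14 + 15)/6 = 84/6 = 14; σ²_A = ((15−13)/6)² = 0.111
te_B = (5 + 4·7 + 15)/6 = 48/6 = 8; σ²_B = ((15−5)/6)² = 2.778
te_C = (1 + 4·2 + 3)/6 = 12/6 = 2; σ²_C = ((3−1)/6)² = 0.111
te_D = (5 + 4·7 + 21)/6 = 54/6 = 9; σ²_D = ((21−5)/6)² = 7.111
te_E = (11 + 4·14 + 17)/6 = 84/6 = 14; σ²_E = ((17−11)/6)² = 1.000
te_F = (7 + 4·13 + 19)/6 = 78/6 = 13; σ²_F = ((19−7)/6)² = 4.000

Forward pass:
ES_A = 0; EF_A = 14
ES_B = 0; EF_B = 8
ES_C = max(EF_A=14, EF_B=8) = 14; EF_C = 14+2 = 16
ES_D = 14; EF_D = 14+9 = 23
ES_E = max(EF_A=14, EF_B=8) = 14; EF_E = 14+14 = 28
ES_F = max(EF_C=16, EF_D=23, EF_E=28) = 28; EF_F = 28+13 = 41
Expected project duration μ = 41 days. Critical path: A → E → F.

Variance along critical path = 0.111 + 1.000 + 4.000 = 5.111; σ = √5.111 = 2.261 days.
Z = (45 − 41) / 2.261 = 1.769
P(T ≤ 45) = Φ(1.769) ≈ 0.962

0.962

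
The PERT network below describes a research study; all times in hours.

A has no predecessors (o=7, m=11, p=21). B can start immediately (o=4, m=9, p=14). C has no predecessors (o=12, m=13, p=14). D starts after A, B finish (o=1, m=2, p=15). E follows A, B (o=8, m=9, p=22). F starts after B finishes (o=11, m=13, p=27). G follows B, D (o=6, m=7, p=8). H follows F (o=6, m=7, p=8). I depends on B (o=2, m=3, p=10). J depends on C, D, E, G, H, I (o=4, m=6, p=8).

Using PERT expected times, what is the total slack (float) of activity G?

te_A = (7 + 4·11 + 21)/6 = 72/6 = 12
te_B = (4 + 4·9 + 14)/6 = 54/6 = 9
te_C = (12 + 4·13 + 14)/6 = 78/6 = 13
te_D = (1 + 4·2 + 15)/6 = 24/6 = 4
te_E = (8 + 4·9 + 22)/6 = 66/6 = 11
te_F = (11 + 4·13 + 27)/6 = 90/6 = 15
te_G = (6 + 4·7 + 8)/6 = 42/6 = 7
te_H = (6 + 4·7 + 8)/6 = 42/6 = 7
te_I = (2 + 4·3 + 10)/6 = 24/6 = 4
te_J = (4 + 4·6 + 8)/6 = 36/6 = 6

Forward pass:
ES_A = 0; EF_A = 12
ES_B = 0; EF_B = 9
ES_C = 0; EF_C = 13
ES_D = max(EF_A=12, EF_B=9) = 12; EF_D = 12+4 = 16
ES_E = max(EF_A=12, EF_B=9) = 12; EF_E = 12+11 = 23
ES_F = 9; EF_F = 9+15 = 24
ES_G = max(EF_B=9, EF_D=16) = 16; EF_G = 16+7 = 23
ES_H = 24; EF_H = 24+7 = 31
ES_I = 9; EF_I = 9+4 = 13
ES_J = max(EF_C=13, EF_D=16, EF_E=23, EF_G=23, EF_H=31, EF_I=13) = 31; EF_J = 31+6 = 37
Expected project duration μ = 37 hours. Critical path: B → F → H → J.

Backward pass:
LF_J = 37; LS_J = 37−6 = 31
LF_I = LS_J = 31; LS_I = 31−4 = 27
LF_H = LS_J = 31; LS_H = 31−7 = 24
LF_G = LS_J = 31; LS_G = 31−7 = 24
LF_F = LS_H = 24; LS_F = 24−15 = 9
LF_E = LS_J = 31; LS_E = 31−11 = 20
LF_D = min(LS_G=24, LS_J=31) = 24; LS_D = 24−4 = 20
LF_C = LS_J = 31; LS_C = 31−13 = 18
LF_B = min(LS_D=20, LS_E=20, LS_F=9, LS_G=24, LS_I=27) = 9; LS_B = 9−9 = 0
LF_A = min(LS_D=20, LS_E=20) = 20; LS_A = 20−12 = 8
Slack_G = LS_G − ES_G = 24 − 16 = 8

8 hours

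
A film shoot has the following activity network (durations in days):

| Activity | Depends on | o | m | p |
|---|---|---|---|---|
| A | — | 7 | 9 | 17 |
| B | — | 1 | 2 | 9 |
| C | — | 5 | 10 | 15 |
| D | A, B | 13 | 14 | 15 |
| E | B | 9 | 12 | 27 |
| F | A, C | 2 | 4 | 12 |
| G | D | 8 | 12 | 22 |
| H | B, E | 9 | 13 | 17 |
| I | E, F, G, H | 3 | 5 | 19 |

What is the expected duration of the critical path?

44 days

te_A = (7 + 4·9 + 17)/6 = 60/6 = 10
te_B = (1 + 4·2 + 9)/6 = 18/6 = 3
te_C = (5 + 4·10 + 15)/6 = 60/6 = 10
te_D = (13 + 4·14 + 15)/6 = 84/6 = 14
te_E = (9 + 4·12 + 27)/6 = 84/6 = 14
te_F = (2 + 4·4 + 12)/6 = 30/6 = 5
te_G = (8 + 4·12 + 22)/6 = 78/6 = 13
te_H = (9 + 4·13 + 17)/6 = 78/6 = 13
te_I = (3 + 4·5 + 19)/6 = 42/6 = 7

Forward pass:
ES_A = 0; EF_A = 10
ES_B = 0; EF_B = 3
ES_C = 0; EF_C = 10
ES_D = max(EF_A=10, EF_B=3) = 10; EF_D = 10+14 = 24
ES_E = 3; EF_E = 3+14 = 17
ES_F = max(EF_A=10, EF_C=10) = 10; EF_F = 10+5 = 15
ES_G = 24; EF_G = 24+13 = 37
ES_H = max(EF_B=3, EF_E=17) = 17; EF_H = 17+13 = 30
ES_I = max(EF_E=17, EF_F=15, EF_G=37, EF_H=30) = 37; EF_I = 37+7 = 44
Expected project duration μ = 44 days. Critical path: A → D → G → I.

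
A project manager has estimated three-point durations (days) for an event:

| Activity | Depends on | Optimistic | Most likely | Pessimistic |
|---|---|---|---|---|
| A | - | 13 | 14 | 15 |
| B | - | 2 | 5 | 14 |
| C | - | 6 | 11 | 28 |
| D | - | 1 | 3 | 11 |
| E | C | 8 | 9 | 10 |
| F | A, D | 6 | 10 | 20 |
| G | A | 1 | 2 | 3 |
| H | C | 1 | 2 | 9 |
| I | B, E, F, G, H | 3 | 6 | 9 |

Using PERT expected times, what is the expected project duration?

te_A = (13 + 4·14 + 15)/6 = 84/6 = 14
te_B = (2 + 4·5 + 14)/6 = 36/6 = 6
te_C = (6 + 4·11 + 28)/6 = 78/6 = 13
te_D = (1 + 4·3 + 11)/6 = 24/6 = 4
te_E = (8 + 4·9 + 10)/6 = 54/6 = 9
te_F = (6 + 4·10 + 20)/6 = 66/6 = 11
te_G = (1 + 4·2 + 3)/6 = 12/6 = 2
te_H = (1 + 4·2 + 9)/6 = 18/6 = 3
te_I = (3 + 4·6 + 9)/6 = 36/6 = 6

Forward pass:
ES_A = 0; EF_A = 14
ES_B = 0; EF_B = 6
ES_C = 0; EF_C = 13
ES_D = 0; EF_D = 4
ES_E = 13; EF_E = 13+9 = 22
ES_F = max(EF_A=14, EF_D=4) = 14; EF_F = 14+11 = 25
ES_G = 14; EF_G = 14+2 = 16
ES_H = 13; EF_H = 13+3 = 16
ES_I = max(EF_B=6, EF_E=22, EF_F=25, EF_G=16, EF_H=16) = 25; EF_I = 25+6 = 31
Expected project duration μ = 31 days. Critical path: A → F → I.

31 days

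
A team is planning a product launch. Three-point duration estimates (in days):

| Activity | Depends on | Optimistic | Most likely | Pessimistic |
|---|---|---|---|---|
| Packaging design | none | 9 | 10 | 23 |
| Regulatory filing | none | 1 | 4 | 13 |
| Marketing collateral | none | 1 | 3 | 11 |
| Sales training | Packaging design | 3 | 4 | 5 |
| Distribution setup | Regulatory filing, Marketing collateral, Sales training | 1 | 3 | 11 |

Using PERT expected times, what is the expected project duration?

20 days

te_Packaging design = (9 + 4·10 + 23)/6 = 72/6 = 12
te_Regulatory filing = (1 + 4·4 + 13)/6 = 30/6 = 5
te_Marketing collateral = (1 + 4·3 + 11)/6 = 24/6 = 4
te_Sales training = (3 + 4·4 + 5)/6 = 24/6 = 4
te_Distribution setup = (1 + 4·3 + 11)/6 = 24/6 = 4

Forward pass:
ES_Packaging design = 0; EF_Packaging design = 12
ES_Regulatory filing = 0; EF_Regulatory filing = 5
ES_Marketing collateral = 0; EF_Marketing collateral = 4
ES_Sales training = 12; EF_Sales training = 12+4 = 16
ES_Distribution setup = max(EF_Regulatory filing=5, EF_Marketing collateral=4, EF_Sales training=16) = 16; EF_Distribution setup = 16+4 = 20
Expected project duration μ = 20 days. Critical path: Packaging design → Sales training → Distribution setup.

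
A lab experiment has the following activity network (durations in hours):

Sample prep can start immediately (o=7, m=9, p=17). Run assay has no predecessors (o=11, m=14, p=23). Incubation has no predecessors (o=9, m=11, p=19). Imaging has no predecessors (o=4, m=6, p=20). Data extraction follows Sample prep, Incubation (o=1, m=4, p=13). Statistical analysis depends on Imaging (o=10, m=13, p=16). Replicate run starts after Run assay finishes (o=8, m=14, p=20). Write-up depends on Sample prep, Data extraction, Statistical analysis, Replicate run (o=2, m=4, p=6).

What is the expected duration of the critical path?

33 hours

te_Sample prep = (7 + 4·9 + 17)/6 = 60/6 = 10
te_Run assay = (11 + 4·14 + 23)/6 = 90/6 = 15
te_Incubation = (9 + 4·11 + 19)/6 = 72/6 = 12
te_Imaging = (4 + 4·6 + 20)/6 = 48/6 = 8
te_Data extraction = (1 + 4·4 + 13)/6 = 30/6 = 5
te_Statistical analysis = (10 + 4·13 + 16)/6 = 78/6 = 13
te_Replicate run = (8 + 4·14 + 20)/6 = 84/6 = 14
te_Write-up = (2 + 4·4 + 6)/6 = 24/6 = 4

Forward pass:
ES_Sample prep = 0; EF_Sample prep = 10
ES_Run assay = 0; EF_Run assay = 15
ES_Incubation = 0; EF_Incubation = 12
ES_Imaging = 0; EF_Imaging = 8
ES_Data extraction = max(EF_Sample prep=10, EF_Incubation=12) = 12; EF_Data extraction = 12+5 = 17
ES_Statistical analysis = 8; EF_Statistical analysis = 8+13 = 21
ES_Replicate run = 15; EF_Replicate run = 15+14 = 29
ES_Write-up = max(EF_Sample prep=10, EF_Data extraction=17, EF_Statistical analysis=21, EF_Replicate run=29) = 29; EF_Write-up = 29+4 = 33
Expected project duration μ = 33 hours. Critical path: Run assay → Replicate run → Write-up.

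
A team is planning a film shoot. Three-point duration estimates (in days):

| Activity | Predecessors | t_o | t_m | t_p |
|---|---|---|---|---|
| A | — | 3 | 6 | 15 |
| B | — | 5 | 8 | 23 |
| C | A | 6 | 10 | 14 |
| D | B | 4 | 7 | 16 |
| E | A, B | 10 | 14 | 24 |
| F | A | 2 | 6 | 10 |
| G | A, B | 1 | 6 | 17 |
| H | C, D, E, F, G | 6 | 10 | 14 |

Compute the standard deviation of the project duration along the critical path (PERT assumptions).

4.03 days

te_A = (3 + 4·6 + 15)/6 = 42/6 = 7; σ²_A = ((15−3)/6)² = 4.000
te_B = (5 + 4·8 + 23)/6 = 60/6 = 10; σ²_B = ((23−5)/6)² = 9.000
te_C = (6 + 4·10 + 14)/6 = 60/6 = 10; σ²_C = ((14−6)/6)² = 1.778
te_D = (4 + 4·7 + 16)/6 = 48/6 = 8; σ²_D = ((16−4)/6)² = 4.000
te_E = (10 + 4·14 + 24)/6 = 90/6 = 15; σ²_E = ((24−10)/6)² = 5.444
te_F = (2 + 4·6 + 10)/6 = 36/6 = 6; σ²_F = ((10−2)/6)² = 1.778
te_G = (1 + 4·6 + 17)/6 = 42/6 = 7; σ²_G = ((17−1)/6)² = 7.111
te_H = (6 + 4·10 + 14)/6 = 60/6 = 10; σ²_H = ((14−6)/6)² = 1.778

Forward pass:
ES_A = 0; EF_A = 7
ES_B = 0; EF_B = 10
ES_C = 7; EF_C = 7+10 = 17
ES_D = 10; EF_D = 10+8 = 18
ES_E = max(EF_A=7, EF_B=10) = 10; EF_E = 10+15 = 25
ES_F = 7; EF_F = 7+6 = 13
ES_G = max(EF_A=7, EF_B=10) = 10; EF_G = 10+7 = 17
ES_H = max(EF_C=17, EF_D=18, EF_E=25, EF_F=13, EF_G=17) = 25; EF_H = 25+10 = 35
Expected project duration μ = 35 days. Critical path: B → E → H.

Variance along critical path = 9.000 + 5.444 + 1.778 = 16.222
σ = √16.222 = 4.028 days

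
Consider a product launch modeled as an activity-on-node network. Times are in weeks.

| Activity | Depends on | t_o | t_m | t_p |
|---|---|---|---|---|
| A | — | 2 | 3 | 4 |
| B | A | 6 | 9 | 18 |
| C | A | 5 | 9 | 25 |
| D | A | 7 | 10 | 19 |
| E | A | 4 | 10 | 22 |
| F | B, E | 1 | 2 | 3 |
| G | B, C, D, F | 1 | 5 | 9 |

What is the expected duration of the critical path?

21 weeks

te_A = (2 + 4·3 + 4)/6 = 18/6 = 3
te_B = (6 + 4·9 + 18)/6 = 60/6 = 10
te_C = (5 + 4·9 + 25)/6 = 66/6 = 11
te_D = (7 + 4·10 + 19)/6 = 66/6 = 11
te_E = (4 + 4·10 + 22)/6 = 66/6 = 11
te_F = (1 + 4·2 + 3)/6 = 12/6 = 2
te_G = (1 + 4·5 + 9)/6 = 30/6 = 5

Forward pass:
ES_A = 0; EF_A = 3
ES_B = 3; EF_B = 3+10 = 13
ES_C = 3; EF_C = 3+11 = 14
ES_D = 3; EF_D = 3+11 = 14
ES_E = 3; EF_E = 3+11 = 14
ES_F = max(EF_B=13, EF_E=14) = 14; EF_F = 14+2 = 16
ES_G = max(EF_B=13, EF_C=14, EF_D=14, EF_F=16) = 16; EF_G = 16+5 = 21
Expected project duration μ = 21 weeks. Critical path: A → E → F → G.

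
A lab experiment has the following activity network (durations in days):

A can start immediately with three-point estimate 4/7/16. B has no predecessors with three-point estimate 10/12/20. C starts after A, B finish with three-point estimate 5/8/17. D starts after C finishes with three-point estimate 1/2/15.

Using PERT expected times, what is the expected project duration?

26 days

te_A = (4 + 4·7 + 16)/6 = 48/6 = 8
te_B = (10 + 4·12 + 20)/6 = 78/6 = 13
te_C = (5 + 4·8 + 17)/6 = 54/6 = 9
te_D = (1 + 4·2 + 15)/6 = 24/6 = 4

Forward pass:
ES_A = 0; EF_A = 8
ES_B = 0; EF_B = 13
ES_C = max(EF_A=8, EF_B=13) = 13; EF_C = 13+9 = 22
ES_D = 22; EF_D = 22+4 = 26
Expected project duration μ = 26 days. Critical path: B → C → D.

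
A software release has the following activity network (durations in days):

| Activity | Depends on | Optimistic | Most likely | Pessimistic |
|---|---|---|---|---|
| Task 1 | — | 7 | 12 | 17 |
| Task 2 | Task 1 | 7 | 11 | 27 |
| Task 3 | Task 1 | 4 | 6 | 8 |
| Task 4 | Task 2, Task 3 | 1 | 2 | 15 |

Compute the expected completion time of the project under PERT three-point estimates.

29 days

te_Task 1 = (7 + 4·12 + 17)/6 = 72/6 = 12
te_Task 2 = (7 + 4·11 + 27)/6 = 78/6 = 13
te_Task 3 = (4 + 4·6 + 8)/6 = 36/6 = 6
te_Task 4 = (1 + 4·2 + 15)/6 = 24/6 = 4

Forward pass:
ES_Task 1 = 0; EF_Task 1 = 12
ES_Task 2 = 12; EF_Task 2 = 12+13 = 25
ES_Task 3 = 12; EF_Task 3 = 12+6 = 18
ES_Task 4 = max(EF_Task 2=25, EF_Task 3=18) = 25; EF_Task 4 = 25+4 = 29
Expected project duration μ = 29 days. Critical path: Task 1 → Task 2 → Task 4.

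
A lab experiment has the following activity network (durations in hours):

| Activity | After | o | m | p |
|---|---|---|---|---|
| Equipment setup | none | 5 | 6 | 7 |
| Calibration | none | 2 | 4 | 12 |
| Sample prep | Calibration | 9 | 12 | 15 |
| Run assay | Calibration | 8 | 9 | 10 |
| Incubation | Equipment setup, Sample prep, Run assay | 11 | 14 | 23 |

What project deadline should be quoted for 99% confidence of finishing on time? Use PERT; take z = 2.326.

38.5 hours

te_Equipment setup = (5 + 4·6 + 7)/6 = 36/6 = 6; σ²_Equipment setup = ((7−5)/6)² = 0.111
te_Calibration = (2 + 4·4 + 12)/6 = 30/6 = 5; σ²_Calibration = ((12−2)/6)² = 2.778
te_Sample prep = (9 + 4·12 + 15)/6 = 72/6 = 12; σ²_Sample prep = ((15−9)/6)² = 1.000
te_Run assay = (8 + 4·9 + 10)/6 = 54/6 = 9; σ²_Run assay = ((10−8)/6)² = 0.111
te_Incubation = (11 + 4·14 + 23)/6 = 90/6 = 15; σ²_Incubation = ((23−11)/6)² = 4.000

Forward pass:
ES_Equipment setup = 0; EF_Equipment setup = 6
ES_Calibration = 0; EF_Calibration = 5
ES_Sample prep = 5; EF_Sample prep = 5+12 = 17
ES_Run assay = 5; EF_Run assay = 5+9 = 14
ES_Incubation = max(EF_Equipment setup=6, EF_Sample prep=17, EF_Run assay=14) = 17; EF_Incubation = 17+15 = 32
Expected project duration μ = 32 hours. Critical path: Calibration → Sample prep → Incubation.

Variance along critical path = 2.778 + 1.000 + 4.000 = 7.778; σ = 2.789 hours.
D = μ + z·σ = 32 + 2.326·2.789 = 38.5 hours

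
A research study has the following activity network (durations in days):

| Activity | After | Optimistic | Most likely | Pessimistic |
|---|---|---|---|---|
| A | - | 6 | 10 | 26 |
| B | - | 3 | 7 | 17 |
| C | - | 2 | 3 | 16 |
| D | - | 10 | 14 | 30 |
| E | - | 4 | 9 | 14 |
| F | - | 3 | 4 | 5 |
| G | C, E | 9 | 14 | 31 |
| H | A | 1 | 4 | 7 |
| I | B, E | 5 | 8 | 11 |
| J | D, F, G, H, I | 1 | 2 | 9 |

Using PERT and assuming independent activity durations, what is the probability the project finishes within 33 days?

te_A = (6 + 4·10 + 26)/6 = 72/6 = 12; σ²_A = ((26−6)/6)² = 11.111
te_B = (3 + 4·7 + 17)/6 = 48/6 = 8; σ²_B = ((17−3)/6)² = 5.444
te_C = (2 + 4·3 + 16)/6 = 30/6 = 5; σ²_C = ((16−2)/6)² = 5.444
te_D = (10 + 4·14 + 30)/6 = 96/6 = 16; σ²_D = ((30−10)/6)² = 11.111
te_E = (4 + 4·9 + 14)/6 = 54/6 = 9; σ²_E = ((14−4)/6)² = 2.778
te_F = (3 + 4·4 + 5)/6 = 24/6 = 4; σ²_F = ((5−3)/6)² = 0.111
te_G = (9 + 4·14 + 31)/6 = 96/6 = 16; σ²_G = ((31−9)/6)² = 13.444
te_H = (1 + 4·4 + 7)/6 = 24/6 = 4; σ²_H = ((7−1)/6)² = 1.000
te_I = (5 + 4·8 + 11)/6 = 48/6 = 8; σ²_I = ((11−5)/6)² = 1.000
te_J = (1 + 4·2 + 9)/6 = 18/6 = 3; σ²_J = ((9−1)/6)² = 1.778

Forward pass:
ES_A = 0; EF_A = 12
ES_B = 0; EF_B = 8
ES_C = 0; EF_C = 5
ES_D = 0; EF_D = 16
ES_E = 0; EF_E = 9
ES_F = 0; EF_F = 4
ES_G = max(EF_C=5, EF_E=9) = 9; EF_G = 9+16 = 25
ES_H = 12; EF_H = 12+4 = 16
ES_I = max(EF_B=8, EF_E=9) = 9; EF_I = 9+8 = 17
ES_J = max(EF_D=16, EF_F=4, EF_G=25, EF_H=16, EF_I=17) = 25; EF_J = 25+3 = 28
Expected project duration μ = 28 days. Critical path: E → G → J.

Variance along critical path = 2.778 + 13.444 + 1.778 = 18.000; σ = √18.000 = 4.243 days.
Z = (33 − 28) / 4.243 = 1.179
P(T ≤ 33) = Φ(1.179) ≈ 0.881

0.881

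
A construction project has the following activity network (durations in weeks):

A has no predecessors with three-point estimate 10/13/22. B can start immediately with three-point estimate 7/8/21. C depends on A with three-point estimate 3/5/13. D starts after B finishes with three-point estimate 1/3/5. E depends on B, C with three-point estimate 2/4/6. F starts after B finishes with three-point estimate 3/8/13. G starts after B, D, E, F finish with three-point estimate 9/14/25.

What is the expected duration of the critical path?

39 weeks

te_A = (10 + 4·13 + 22)/6 = 84/6 = 14
te_B = (7 + 4·8 + 21)/6 = 60/6 = 10
te_C = (3 + 4·5 + 13)/6 = 36/6 = 6
te_D = (1 + 4·3 + 5)/6 = 18/6 = 3
te_E = (2 + 4·4 + 6)/6 = 24/6 = 4
te_F = (3 + 4·8 + 13)/6 = 48/6 = 8
te_G = (9 + 4·14 + 25)/6 = 90/6 = 15

Forward pass:
ES_A = 0; EF_A = 14
ES_B = 0; EF_B = 10
ES_C = 14; EF_C = 14+6 = 20
ES_D = 10; EF_D = 10+3 = 13
ES_E = max(EF_B=10, EF_C=20) = 20; EF_E = 20+4 = 24
ES_F = 10; EF_F = 10+8 = 18
ES_G = max(EF_B=10, EF_D=13, EF_E=24, EF_F=18) = 24; EF_G = 24+15 = 39
Expected project duration μ = 39 weeks. Critical path: A → C → E → G.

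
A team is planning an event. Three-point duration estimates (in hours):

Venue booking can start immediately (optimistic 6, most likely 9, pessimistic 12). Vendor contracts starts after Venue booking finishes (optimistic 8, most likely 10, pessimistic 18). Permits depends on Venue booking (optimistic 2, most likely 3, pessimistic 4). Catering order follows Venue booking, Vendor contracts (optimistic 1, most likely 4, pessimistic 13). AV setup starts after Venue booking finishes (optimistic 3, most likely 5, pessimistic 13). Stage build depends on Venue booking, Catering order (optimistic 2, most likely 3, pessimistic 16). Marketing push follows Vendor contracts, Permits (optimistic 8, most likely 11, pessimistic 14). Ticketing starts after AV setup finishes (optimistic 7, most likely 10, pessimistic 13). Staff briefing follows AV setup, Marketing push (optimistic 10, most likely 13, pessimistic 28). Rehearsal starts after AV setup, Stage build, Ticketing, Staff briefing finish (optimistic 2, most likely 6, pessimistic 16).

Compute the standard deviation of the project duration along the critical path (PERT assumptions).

te_Venue booking = (6 + 4·9 + 12)/6 = 54/6 = 9; σ²_Venue booking = ((12−6)/6)² = 1.000
te_Vendor contracts = (8 + 4·10 + 18)/6 = 66/6 = 11; σ²_Vendor contracts = ((18−8)/6)² = 2.778
te_Permits = (2 + 4·3 + 4)/6 = 18/6 = 3; σ²_Permits = ((4−2)/6)² = 0.111
te_Catering order = (1 + 4·4 + 13)/6 = 30/6 = 5; σ²_Catering order = ((13−1)/6)² = 4.000
te_AV setup = (3 + 4·5 + 13)/6 = 36/6 = 6; σ²_AV setup = ((13−3)/6)² = 2.778
te_Stage build = (2 + 4·3 + 16)/6 = 30/6 = 5; σ²_Stage build = ((16−2)/6)² = 5.444
te_Marketing push = (8 + 4·11 + 14)/6 = 66/6 = 11; σ²_Marketing push = ((14−8)/6)² = 1.000
te_Ticketing = (7 + 4·10 + 13)/6 = 60/6 = 10; σ²_Ticketing = ((13−7)/6)² = 1.000
te_Staff briefing = (10 + 4·13 + 28)/6 = 90/6 = 15; σ²_Staff briefing = ((28−10)/6)² = 9.000
te_Rehearsal = (2 + 4·6 + 16)/6 = 42/6 = 7; σ²_Rehearsal = ((16−2)/6)² = 5.444

Forward pass:
ES_Venue booking = 0; EF_Venue booking = 9
ES_Vendor contracts = 9; EF_Vendor contracts = 9+11 = 20
ES_Permits = 9; EF_Permits = 9+3 = 12
ES_Catering order = max(EF_Venue booking=9, EF_Vendor contracts=20) = 20; EF_Catering order = 20+5 = 25
ES_AV setup = 9; EF_AV setup = 9+6 = 15
ES_Stage build = max(EF_Venue booking=9, EF_Catering order=25) = 25; EF_Stage build = 25+5 = 30
ES_Marketing push = max(EF_Vendor contracts=20, EF_Permits=12) = 20; EF_Marketing push = 20+11 = 31
ES_Ticketing = 15; EF_Ticketing = 15+10 = 25
ES_Staff briefing = max(EF_AV setup=15, EF_Marketing push=31) = 31; EF_Staff briefing = 31+15 = 46
ES_Rehearsal = max(EF_AV setup=15, EF_Stage build=30, EF_Ticketing=25, EF_Staff briefing=46) = 46; EF_Rehearsal = 46+7 = 53
Expected project duration μ = 53 hours. Critical path: Venue booking → Vendor contracts → Marketing push → Staff briefing → Rehearsal.

Variance along critical path = 1.000 + 2.778 + 1.000 + 9.000 + 5.444 = 19.222
σ = √19.222 = 4.384 hours

4.38 hours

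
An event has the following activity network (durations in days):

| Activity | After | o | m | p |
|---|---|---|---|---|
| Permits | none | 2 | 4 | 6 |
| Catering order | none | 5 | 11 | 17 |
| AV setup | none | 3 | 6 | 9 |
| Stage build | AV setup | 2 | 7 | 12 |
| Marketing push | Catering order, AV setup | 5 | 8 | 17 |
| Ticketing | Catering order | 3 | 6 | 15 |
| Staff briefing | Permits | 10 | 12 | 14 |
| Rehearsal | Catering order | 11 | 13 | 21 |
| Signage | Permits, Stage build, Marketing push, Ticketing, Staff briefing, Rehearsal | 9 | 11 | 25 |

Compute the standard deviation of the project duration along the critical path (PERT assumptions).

te_Permits = (2 + 4·4 + 6)/6 = 24/6 = 4; σ²_Permits = ((6−2)/6)² = 0.444
te_Catering order = (5 + 4·11 + 17)/6 = 66/6 = 11; σ²_Catering order = ((17−5)/6)² = 4.000
te_AV setup = (3 + 4·6 + 9)/6 = 36/6 = 6; σ²_AV setup = ((9−3)/6)² = 1.000
te_Stage build = (2 + 4·7 + 12)/6 = 42/6 = 7; σ²_Stage build = ((12−2)/6)² = 2.778
te_Marketing push = (5 + 4·8 + 17)/6 = 54/6 = 9; σ²_Marketing push = ((17−5)/6)² = 4.000
te_Ticketing = (3 + 4·6 + 15)/6 = 42/6 = 7; σ²_Ticketing = ((15−3)/6)² = 4.000
te_Staff briefing = (10 + 4·12 + 14)/6 = 72/6 = 12; σ²_Staff briefing = ((14−10)/6)² = 0.444
te_Rehearsal = (11 + 4·13 + 21)/6 = 84/6 = 14; σ²_Rehearsal = ((21−11)/6)² = 2.778
te_Signage = (9 + 4·11 + 25)/6 = 78/6 = 13; σ²_Signage = ((25−9)/6)² = 7.111

Forward pass:
ES_Permits = 0; EF_Permits = 4
ES_Catering order = 0; EF_Catering order = 11
ES_AV setup = 0; EF_AV setup = 6
ES_Stage build = 6; EF_Stage build = 6+7 = 13
ES_Marketing push = max(EF_Catering order=11, EF_AV setup=6) = 11; EF_Marketing push = 11+9 = 20
ES_Ticketing = 11; EF_Ticketing = 11+7 = 18
ES_Staff briefing = 4; EF_Staff briefing = 4+12 = 16
ES_Rehearsal = 11; EF_Rehearsal = 11+14 = 25
ES_Signage = max(EF_Permits=4, EF_Stage build=13, EF_Marketing push=20, EF_Ticketing=18, EF_Staff briefing=16, EF_Rehearsal=25) = 25; EF_Signage = 25+13 = 38
Expected project duration μ = 38 days. Critical path: Catering order → Rehearsal → Signage.

Variance along critical path = 4.000 + 2.778 + 7.111 = 13.889
σ = √13.889 = 3.727 days

3.73 days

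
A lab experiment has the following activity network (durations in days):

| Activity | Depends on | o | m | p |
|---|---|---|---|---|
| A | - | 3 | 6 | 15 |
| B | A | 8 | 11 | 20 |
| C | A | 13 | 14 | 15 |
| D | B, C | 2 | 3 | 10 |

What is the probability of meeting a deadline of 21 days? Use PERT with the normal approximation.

0.050

te_A = (3 + 4·6 + 15)/6 = 42/6 = 7; σ²_A = ((15−3)/6)² = 4.000
te_B = (8 + 4·11 + 20)/6 = 72/6 = 12; σ²_B = ((20−8)/6)² = 4.000
te_C = (13 + 4·14 + 15)/6 = 84/6 = 14; σ²_C = ((15−13)/6)² = 0.111
te_D = (2 + 4·3 + 10)/6 = 24/6 = 4; σ²_D = ((10−2)/6)² = 1.778

Forward pass:
ES_A = 0; EF_A = 7
ES_B = 7; EF_B = 7+12 = 19
ES_C = 7; EF_C = 7+14 = 21
ES_D = max(EF_B=19, EF_C=21) = 21; EF_D = 21+4 = 25
Expected project duration μ = 25 days. Critical path: A → C → D.

Variance along critical path = 4.000 + 0.111 + 1.778 = 5.889; σ = √5.889 = 2.427 days.
Z = (21 − 25) / 2.427 = -1.648
P(T ≤ 21) = Φ(-1.648) ≈ 0.050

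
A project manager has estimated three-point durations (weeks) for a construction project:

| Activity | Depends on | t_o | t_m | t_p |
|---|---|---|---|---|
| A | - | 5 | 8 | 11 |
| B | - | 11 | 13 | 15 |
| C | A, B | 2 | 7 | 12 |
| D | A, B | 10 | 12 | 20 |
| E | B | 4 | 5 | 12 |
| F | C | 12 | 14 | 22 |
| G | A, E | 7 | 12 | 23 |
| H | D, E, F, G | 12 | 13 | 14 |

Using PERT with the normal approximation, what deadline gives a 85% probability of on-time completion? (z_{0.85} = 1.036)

te_A = (5 + 4·8 + 11)/6 = 48/6 = 8; σ²_A = ((11−5)/6)² = 1.000
te_B = (11 + 4·13 + 15)/6 = 78/6 = 13; σ²_B = ((15−11)/6)² = 0.444
te_C = (2 + 4·7 + 12)/6 = 42/6 = 7; σ²_C = ((12−2)/6)² = 2.778
te_D = (10 + 4·12 + 20)/6 = 78/6 = 13; σ²_D = ((20−10)/6)² = 2.778
te_E = (4 + 4·5 + 12)/6 = 36/6 = 6; σ²_E = ((12−4)/6)² = 1.778
te_F = (12 + 4·14 + 22)/6 = 90/6 = 15; σ²_F = ((22−12)/6)² = 2.778
te_G = (7 + 4·12 + 23)/6 = 78/6 = 13; σ²_G = ((23−7)/6)² = 7.111
te_H = (12 + 4·13 + 14)/6 = 78/6 = 13; σ²_H = ((14−12)/6)² = 0.111

Forward pass:
ES_A = 0; EF_A = 8
ES_B = 0; EF_B = 13
ES_C = max(EF_A=8, EF_B=13) = 13; EF_C = 13+7 = 20
ES_D = max(EF_A=8, EF_B=13) = 13; EF_D = 13+13 = 26
ES_E = 13; EF_E = 13+6 = 19
ES_F = 20; EF_F = 20+15 = 35
ES_G = max(EF_A=8, EF_E=19) = 19; EF_G = 19+13 = 32
ES_H = max(EF_D=26, EF_E=19, EF_F=35, EF_G=32) = 35; EF_H = 35+13 = 48
Expected project duration μ = 48 weeks. Critical path: B → C → F → H.

Variance along critical path = 0.444 + 2.778 + 2.778 + 0.111 = 6.111; σ = 2.472 weeks.
D = μ + z·σ = 48 + 1.036·2.472 = 50.6 weeks

50.6 weeks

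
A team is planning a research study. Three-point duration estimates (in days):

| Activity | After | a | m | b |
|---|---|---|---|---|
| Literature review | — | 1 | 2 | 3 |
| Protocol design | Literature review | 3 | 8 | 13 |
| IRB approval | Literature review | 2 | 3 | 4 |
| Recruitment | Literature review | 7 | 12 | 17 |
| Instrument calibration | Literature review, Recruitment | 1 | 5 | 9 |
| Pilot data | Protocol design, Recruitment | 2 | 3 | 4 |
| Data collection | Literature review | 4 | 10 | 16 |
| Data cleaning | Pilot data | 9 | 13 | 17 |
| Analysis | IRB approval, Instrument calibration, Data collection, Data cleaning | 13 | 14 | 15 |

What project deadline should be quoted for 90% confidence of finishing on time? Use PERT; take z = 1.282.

46.8 days

te_Literature review = (1 + 4·2 + 3)/6 = 12/6 = 2; σ²_Literature review = ((3−1)/6)² = 0.111
te_Protocol design = (3 + 4·8 + 13)/6 = 48/6 = 8; σ²_Protocol design = ((13−3)/6)² = 2.778
te_IRB approval = (2 + 4·3 + 4)/6 = 18/6 = 3; σ²_IRB approval = ((4−2)/6)² = 0.111
te_Recruitment = (7 + 4·12 + 17)/6 = 72/6 = 12; σ²_Recruitment = ((17−7)/6)² = 2.778
te_Instrument calibration = (1 + 4·5 + 9)/6 = 30/6 = 5; σ²_Instrument calibration = ((9−1)/6)² = 1.778
te_Pilot data = (2 + 4·3 + 4)/6 = 18/6 = 3; σ²_Pilot data = ((4−2)/6)² = 0.111
te_Data collection = (4 + 4·10 + 16)/6 = 60/6 = 10; σ²_Data collection = ((16−4)/6)² = 4.000
te_Data cleaning = (9 + 4·13 + 17)/6 = 78/6 = 13; σ²_Data cleaning = ((17−9)/6)² = 1.778
te_Analysis = (13 + 4·14 + 15)/6 = 84/6 = 14; σ²_Analysis = ((15−13)/6)² = 0.111

Forward pass:
ES_Literature review = 0; EF_Literature review = 2
ES_Protocol design = 2; EF_Protocol design = 2+8 = 10
ES_IRB approval = 2; EF_IRB approval = 2+3 = 5
ES_Recruitment = 2; EF_Recruitment = 2+12 = 14
ES_Instrument calibration = max(EF_Literature review=2, EF_Recruitment=14) = 14; EF_Instrument calibration = 14+5 = 19
ES_Pilot data = max(EF_Protocol design=10, EF_Recruitment=14) = 14; EF_Pilot data = 14+3 = 17
ES_Data collection = 2; EF_Data collection = 2+10 = 12
ES_Data cleaning = 17; EF_Data cleaning = 17+13 = 30
ES_Analysis = max(EF_IRB approval=5, EF_Instrument calibration=19, EF_Data collection=12, EF_Data cleaning=30) = 30; EF_Analysis = 30+14 = 44
Expected project duration μ = 44 days. Critical path: Literature review → Recruitment → Pilot data → Data cleaning → Analysis.

Variance along critical path = 0.111 + 2.778 + 0.111 + 1.778 + 0.111 = 4.889; σ = 2.211 days.
D = μ + z·σ = 44 + 1.282·2.211 = 46.8 days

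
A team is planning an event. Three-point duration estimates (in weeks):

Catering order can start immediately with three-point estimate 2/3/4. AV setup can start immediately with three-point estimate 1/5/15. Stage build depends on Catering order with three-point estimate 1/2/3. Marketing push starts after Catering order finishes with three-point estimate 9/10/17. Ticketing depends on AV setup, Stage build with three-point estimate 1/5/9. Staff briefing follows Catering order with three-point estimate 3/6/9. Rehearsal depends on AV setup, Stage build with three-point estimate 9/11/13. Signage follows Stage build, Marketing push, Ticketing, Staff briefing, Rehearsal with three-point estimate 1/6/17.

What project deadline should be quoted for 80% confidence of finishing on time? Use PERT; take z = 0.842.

te_Catering order = (2 + 4·3 + 4)/6 = 18/6 = 3; σ²_Catering order = ((4−2)/6)² = 0.111
te_AV setup = (1 + 4·5 + 15)/6 = 36/6 = 6; σ²_AV setup = ((15−1)/6)² = 5.444
te_Stage build = (1 + 4·2 + 3)/6 = 12/6 = 2; σ²_Stage build = ((3−1)/6)² = 0.111
te_Marketing push = (9 + 4·10 + 17)/6 = 66/6 = 11; σ²_Marketing push = ((17−9)/6)² = 1.778
te_Ticketing = (1 + 4·5 + 9)/6 = 30/6 = 5; σ²_Ticketing = ((9−1)/6)² = 1.778
te_Staff briefing = (3 + 4·6 + 9)/6 = 36/6 = 6; σ²_Staff briefing = ((9−3)/6)² = 1.000
te_Rehearsal = (9 + 4·11 + 13)/6 = 66/6 = 11; σ²_Rehearsal = ((13−9)/6)² = 0.444
te_Signage = (1 + 4·6 + 17)/6 = 42/6 = 7; σ²_Signage = ((17−1)/6)² = 7.111

Forward pass:
ES_Catering order = 0; EF_Catering order = 3
ES_AV setup = 0; EF_AV setup = 6
ES_Stage build = 3; EF_Stage build = 3+2 = 5
ES_Marketing push = 3; EF_Marketing push = 3+11 = 14
ES_Ticketing = max(EF_AV setup=6, EF_Stage build=5) = 6; EF_Ticketing = 6+5 = 11
ES_Staff briefing = 3; EF_Staff briefing = 3+6 = 9
ES_Rehearsal = max(EF_AV setup=6, EF_Stage build=5) = 6; EF_Rehearsal = 6+11 = 17
ES_Signage = max(EF_Stage build=5, EF_Marketing push=14, EF_Ticketing=11, EF_Staff briefing=9, EF_Rehearsal=17) = 17; EF_Signage = 17+7 = 24
Expected project duration μ = 24 weeks. Critical path: AV setup → Rehearsal → Signage.

Variance along critical path = 5.444 + 0.444 + 7.111 = 13.000; σ = 3.606 weeks.
D = μ + z·σ = 24 + 0.842·3.606 = 27.0 weeks

27.0 weeks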